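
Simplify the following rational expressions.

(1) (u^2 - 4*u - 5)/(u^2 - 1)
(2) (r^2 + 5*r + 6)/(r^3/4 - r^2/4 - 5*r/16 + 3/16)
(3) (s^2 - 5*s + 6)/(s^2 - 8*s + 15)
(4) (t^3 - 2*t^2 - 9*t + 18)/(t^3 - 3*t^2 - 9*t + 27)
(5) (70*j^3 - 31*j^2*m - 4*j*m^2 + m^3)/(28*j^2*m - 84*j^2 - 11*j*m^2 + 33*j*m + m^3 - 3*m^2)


(1) = (u - 5)/(u - 1)
(2) = (16*r^2 + 80*r + 96)/(4*r^3 - 4*r^2 - 5*r + 3)
(3) = (s - 2)/(s - 5)
(4) = (t - 2)/(t - 3)
(5) = (10*j^2 - 3*j*m - m^2)/(4*j*m - 12*j - m^2 + 3*m)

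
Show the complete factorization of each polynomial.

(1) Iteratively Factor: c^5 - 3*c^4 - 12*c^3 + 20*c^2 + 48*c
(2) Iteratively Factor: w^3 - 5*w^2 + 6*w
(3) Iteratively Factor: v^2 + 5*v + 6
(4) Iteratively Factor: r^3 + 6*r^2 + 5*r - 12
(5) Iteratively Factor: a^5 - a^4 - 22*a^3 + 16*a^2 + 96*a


(1) = (c + 2)*(c^4 - 5*c^3 - 2*c^2 + 24*c) = c*(c + 2)*(c^3 - 5*c^2 - 2*c + 24) = c*(c - 4)*(c + 2)*(c^2 - c - 6) = c*(c - 4)*(c - 3)*(c + 2)*(c + 2)
(2) = (w)*(w^2 - 5*w + 6) = w*(w - 3)*(w - 2)
(3) = (v + 3)*(v + 2)
(4) = (r + 4)*(r^2 + 2*r - 3) = (r - 1)*(r + 4)*(r + 3)
(5) = (a + 4)*(a^4 - 5*a^3 - 2*a^2 + 24*a) = (a - 3)*(a + 4)*(a^3 - 2*a^2 - 8*a) = (a - 4)*(a - 3)*(a + 4)*(a^2 + 2*a) = (a - 4)*(a - 3)*(a + 2)*(a + 4)*(a)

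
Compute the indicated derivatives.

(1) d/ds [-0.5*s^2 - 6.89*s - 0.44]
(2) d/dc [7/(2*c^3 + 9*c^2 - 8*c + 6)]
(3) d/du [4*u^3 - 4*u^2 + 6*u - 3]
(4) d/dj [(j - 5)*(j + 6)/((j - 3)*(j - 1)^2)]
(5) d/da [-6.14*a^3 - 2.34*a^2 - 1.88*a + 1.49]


(1) = -1.0*s - 6.89
(2) = 14*(-3*c^2 - 9*c + 4)/(2*c^3 + 9*c^2 - 8*c + 6)^2
(3) = 12*u^2 - 8*u + 6
(4) = (-j^3 - 3*j^2 + 99*j - 207)/(j^5 - 9*j^4 + 30*j^3 - 46*j^2 + 33*j - 9)
(5) = -18.42*a^2 - 4.68*a - 1.88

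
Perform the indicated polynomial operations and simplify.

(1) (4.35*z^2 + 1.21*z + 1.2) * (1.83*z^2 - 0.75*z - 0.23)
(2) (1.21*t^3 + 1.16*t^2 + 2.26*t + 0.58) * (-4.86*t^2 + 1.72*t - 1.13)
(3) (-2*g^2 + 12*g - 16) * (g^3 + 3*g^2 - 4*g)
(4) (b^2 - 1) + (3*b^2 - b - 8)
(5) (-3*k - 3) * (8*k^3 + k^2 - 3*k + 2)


(1) = 7.9605*z^4 - 1.0482*z^3 + 0.288*z^2 - 1.1783*z - 0.276
(2) = -5.8806*t^5 - 3.5564*t^4 - 10.3557*t^3 - 0.2424*t^2 - 1.5562*t - 0.6554
(3) = -2*g^5 + 6*g^4 + 28*g^3 - 96*g^2 + 64*g
(4) = 4*b^2 - b - 9
(5) = -24*k^4 - 27*k^3 + 6*k^2 + 3*k - 6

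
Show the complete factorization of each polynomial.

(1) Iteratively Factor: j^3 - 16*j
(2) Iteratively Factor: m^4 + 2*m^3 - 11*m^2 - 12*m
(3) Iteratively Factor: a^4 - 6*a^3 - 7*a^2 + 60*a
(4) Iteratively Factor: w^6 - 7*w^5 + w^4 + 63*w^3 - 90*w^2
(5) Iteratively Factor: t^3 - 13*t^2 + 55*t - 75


(1) = (j)*(j^2 - 16) = j*(j - 4)*(j + 4)
(2) = (m - 3)*(m^3 + 5*m^2 + 4*m) = (m - 3)*(m + 4)*(m^2 + m) = (m - 3)*(m + 1)*(m + 4)*(m)
(3) = (a - 5)*(a^3 - a^2 - 12*a) = (a - 5)*(a - 4)*(a^2 + 3*a) = a*(a - 5)*(a - 4)*(a + 3)
(4) = (w)*(w^5 - 7*w^4 + w^3 + 63*w^2 - 90*w) = w^2*(w^4 - 7*w^3 + w^2 + 63*w - 90) = w^2*(w - 5)*(w^3 - 2*w^2 - 9*w + 18) = w^2*(w - 5)*(w - 2)*(w^2 - 9) = w^2*(w - 5)*(w - 3)*(w - 2)*(w + 3)
(5) = (t - 5)*(t^2 - 8*t + 15) = (t - 5)*(t - 3)*(t - 5)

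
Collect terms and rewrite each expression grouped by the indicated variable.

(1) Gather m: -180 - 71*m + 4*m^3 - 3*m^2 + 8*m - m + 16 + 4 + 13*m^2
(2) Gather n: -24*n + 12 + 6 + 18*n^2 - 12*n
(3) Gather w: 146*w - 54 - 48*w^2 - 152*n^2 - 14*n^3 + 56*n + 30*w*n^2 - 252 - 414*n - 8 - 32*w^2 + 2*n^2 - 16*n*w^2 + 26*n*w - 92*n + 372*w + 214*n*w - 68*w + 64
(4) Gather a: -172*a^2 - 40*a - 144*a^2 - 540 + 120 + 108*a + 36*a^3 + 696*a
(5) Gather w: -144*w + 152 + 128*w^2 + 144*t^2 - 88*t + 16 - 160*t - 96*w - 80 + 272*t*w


(1) = 4*m^3 + 10*m^2 - 64*m - 160
(2) = 18*n^2 - 36*n + 18
(3) = -14*n^3 - 150*n^2 - 450*n + w^2*(-16*n - 80) + w*(30*n^2 + 240*n + 450) - 250
(4) = 36*a^3 - 316*a^2 + 764*a - 420
(5) = 144*t^2 - 248*t + 128*w^2 + w*(272*t - 240) + 88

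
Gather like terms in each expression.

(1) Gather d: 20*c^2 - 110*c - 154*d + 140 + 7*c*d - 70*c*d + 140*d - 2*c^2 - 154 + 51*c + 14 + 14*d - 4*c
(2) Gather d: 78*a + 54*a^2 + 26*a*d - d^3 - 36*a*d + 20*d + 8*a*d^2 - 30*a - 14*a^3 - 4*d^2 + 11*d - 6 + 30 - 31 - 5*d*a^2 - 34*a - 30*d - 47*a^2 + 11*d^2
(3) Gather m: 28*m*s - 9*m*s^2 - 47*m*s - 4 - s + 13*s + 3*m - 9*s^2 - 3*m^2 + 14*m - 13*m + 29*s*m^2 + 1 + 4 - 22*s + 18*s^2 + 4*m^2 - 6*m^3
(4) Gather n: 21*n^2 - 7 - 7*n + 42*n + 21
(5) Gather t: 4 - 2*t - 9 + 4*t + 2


(1) = 18*c^2 - 63*c*d - 63*c
(2) = -14*a^3 + 7*a^2 + 14*a - d^3 + d^2*(8*a + 7) + d*(-5*a^2 - 10*a + 1) - 7
(3) = -6*m^3 + m^2*(29*s + 1) + m*(-9*s^2 - 19*s + 4) + 9*s^2 - 10*s + 1
(4) = 21*n^2 + 35*n + 14
(5) = 2*t - 3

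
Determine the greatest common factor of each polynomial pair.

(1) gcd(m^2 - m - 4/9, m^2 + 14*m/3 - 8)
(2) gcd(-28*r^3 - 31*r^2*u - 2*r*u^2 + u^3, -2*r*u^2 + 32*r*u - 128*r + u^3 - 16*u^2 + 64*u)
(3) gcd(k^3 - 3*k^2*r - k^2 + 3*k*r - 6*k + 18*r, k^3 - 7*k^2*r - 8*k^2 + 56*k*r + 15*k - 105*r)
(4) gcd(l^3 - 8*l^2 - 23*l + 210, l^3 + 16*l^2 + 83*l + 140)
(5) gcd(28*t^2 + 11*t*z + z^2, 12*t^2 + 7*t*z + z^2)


(1) = m - 4/3
(2) = gcd((-7*r + u)*(r + u)*(4*r + u), (-2*r + u)*(u - 8)^2) = 1
(3) = k - 3
(4) = gcd((l - 7)*(l - 6)*(l + 5), (l + 4)*(l + 5)*(l + 7)) = l + 5
(5) = 4*t + z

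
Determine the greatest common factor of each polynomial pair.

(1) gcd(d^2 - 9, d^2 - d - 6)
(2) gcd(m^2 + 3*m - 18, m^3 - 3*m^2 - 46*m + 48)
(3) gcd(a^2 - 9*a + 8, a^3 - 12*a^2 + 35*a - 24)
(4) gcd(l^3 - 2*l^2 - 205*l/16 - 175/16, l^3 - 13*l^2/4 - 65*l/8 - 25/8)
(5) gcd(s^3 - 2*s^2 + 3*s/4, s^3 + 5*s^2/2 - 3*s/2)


(1) = gcd((d - 3)*(d + 3), (d - 3)*(d + 2)) = d - 3
(2) = m + 6
(3) = gcd((a - 8)*(a - 1), (a - 8)*(a - 3)*(a - 1)) = a^2 - 9*a + 8
(4) = l^2 - 15*l/4 - 25/4
(5) = s^2 - s/2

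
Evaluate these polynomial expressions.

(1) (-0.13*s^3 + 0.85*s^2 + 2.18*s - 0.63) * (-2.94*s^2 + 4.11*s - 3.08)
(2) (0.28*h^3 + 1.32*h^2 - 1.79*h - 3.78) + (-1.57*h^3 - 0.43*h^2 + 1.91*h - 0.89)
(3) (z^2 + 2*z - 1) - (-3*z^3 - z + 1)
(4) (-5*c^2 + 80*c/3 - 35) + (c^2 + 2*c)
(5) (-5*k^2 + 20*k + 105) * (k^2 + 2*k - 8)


(1) = 0.3822*s^5 - 3.0333*s^4 - 2.5153*s^3 + 8.194*s^2 - 9.3037*s + 1.9404
(2) = -1.29*h^3 + 0.89*h^2 + 0.12*h - 4.67
(3) = 3*z^3 + z^2 + 3*z - 2
(4) = -4*c^2 + 86*c/3 - 35
(5) = -5*k^4 + 10*k^3 + 185*k^2 + 50*k - 840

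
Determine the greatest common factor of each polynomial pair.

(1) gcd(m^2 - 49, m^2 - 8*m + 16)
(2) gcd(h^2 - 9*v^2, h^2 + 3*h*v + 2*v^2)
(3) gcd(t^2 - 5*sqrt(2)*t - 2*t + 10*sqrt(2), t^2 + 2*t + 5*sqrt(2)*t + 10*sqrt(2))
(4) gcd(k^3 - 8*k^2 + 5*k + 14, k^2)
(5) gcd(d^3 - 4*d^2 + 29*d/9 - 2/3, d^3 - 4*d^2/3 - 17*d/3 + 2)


(1) = 1
(2) = gcd((h - 3*v)*(h + 3*v), (h + v)*(h + 2*v)) = 1
(3) = 1
(4) = 1
(5) = d^2 - 10*d/3 + 1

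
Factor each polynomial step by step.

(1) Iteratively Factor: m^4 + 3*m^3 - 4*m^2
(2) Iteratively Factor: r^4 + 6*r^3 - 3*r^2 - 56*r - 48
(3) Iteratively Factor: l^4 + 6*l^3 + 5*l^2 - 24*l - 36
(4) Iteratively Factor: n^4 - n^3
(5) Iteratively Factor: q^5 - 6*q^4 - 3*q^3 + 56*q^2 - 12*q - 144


(1) = (m)*(m^3 + 3*m^2 - 4*m) = m^2*(m^2 + 3*m - 4) = m^2*(m + 4)*(m - 1)
(2) = (r + 4)*(r^3 + 2*r^2 - 11*r - 12) = (r + 1)*(r + 4)*(r^2 + r - 12) = (r + 1)*(r + 4)^2*(r - 3)
(3) = (l + 3)*(l^3 + 3*l^2 - 4*l - 12) = (l + 3)^2*(l^2 - 4) = (l - 2)*(l + 3)^2*(l + 2)
(4) = (n - 1)*(n^3) = n*(n - 1)*(n^2) = n^2*(n - 1)*(n)
(5) = (q - 3)*(q^4 - 3*q^3 - 12*q^2 + 20*q + 48) = (q - 3)^2*(q^3 - 12*q - 16) = (q - 3)^2*(q + 2)*(q^2 - 2*q - 8) = (q - 3)^2*(q + 2)^2*(q - 4)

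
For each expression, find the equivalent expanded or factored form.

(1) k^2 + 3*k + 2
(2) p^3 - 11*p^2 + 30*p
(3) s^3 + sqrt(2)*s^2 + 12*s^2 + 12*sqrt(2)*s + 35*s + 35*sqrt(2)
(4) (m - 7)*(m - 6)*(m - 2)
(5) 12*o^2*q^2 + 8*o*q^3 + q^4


(1) = (k + 1)*(k + 2)
(2) = p*(p - 6)*(p - 5)
(3) = (s + 5)*(s + 7)*(s + sqrt(2))
(4) = m^3 - 15*m^2 + 68*m - 84
(5) = q^2*(2*o + q)*(6*o + q)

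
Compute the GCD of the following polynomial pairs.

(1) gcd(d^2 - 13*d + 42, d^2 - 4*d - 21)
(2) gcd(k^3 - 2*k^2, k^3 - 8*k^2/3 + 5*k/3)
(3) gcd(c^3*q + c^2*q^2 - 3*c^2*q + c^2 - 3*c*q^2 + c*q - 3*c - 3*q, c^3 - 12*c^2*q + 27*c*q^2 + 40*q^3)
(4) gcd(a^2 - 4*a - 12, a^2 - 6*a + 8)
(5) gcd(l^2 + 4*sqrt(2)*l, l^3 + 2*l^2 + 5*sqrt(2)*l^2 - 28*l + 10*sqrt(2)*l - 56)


(1) = d - 7
(2) = gcd(k^2*(k - 2), k*(k - 5/3)*(k - 1)) = k
(3) = gcd((c - 3)*(c + q)*(c*q + 1), (c - 8*q)*(c - 5*q)*(c + q)) = c + q
(4) = gcd((a - 6)*(a + 2), (a - 4)*(a - 2)) = 1
(5) = 1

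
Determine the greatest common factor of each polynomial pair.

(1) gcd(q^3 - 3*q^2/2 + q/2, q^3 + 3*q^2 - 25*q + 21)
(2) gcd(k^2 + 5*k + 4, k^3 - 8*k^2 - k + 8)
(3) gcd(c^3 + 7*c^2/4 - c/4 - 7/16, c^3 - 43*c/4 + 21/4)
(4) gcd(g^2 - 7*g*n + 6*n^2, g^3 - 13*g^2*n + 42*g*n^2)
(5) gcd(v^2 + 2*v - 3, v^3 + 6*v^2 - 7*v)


(1) = gcd(q*(q - 1)*(q - 1/2), (q - 3)*(q - 1)*(q + 7)) = q - 1
(2) = k + 1
(3) = c - 1/2
(4) = gcd((g - 6*n)*(g - n), g*(g - 7*n)*(g - 6*n)) = g - 6*n
(5) = gcd((v - 1)*(v + 3), v*(v - 1)*(v + 7)) = v - 1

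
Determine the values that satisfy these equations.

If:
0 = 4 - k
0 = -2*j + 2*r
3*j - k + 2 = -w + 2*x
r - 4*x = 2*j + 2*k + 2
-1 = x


Then:
j = -6
k = 4
r = -6
w = 18
x = -1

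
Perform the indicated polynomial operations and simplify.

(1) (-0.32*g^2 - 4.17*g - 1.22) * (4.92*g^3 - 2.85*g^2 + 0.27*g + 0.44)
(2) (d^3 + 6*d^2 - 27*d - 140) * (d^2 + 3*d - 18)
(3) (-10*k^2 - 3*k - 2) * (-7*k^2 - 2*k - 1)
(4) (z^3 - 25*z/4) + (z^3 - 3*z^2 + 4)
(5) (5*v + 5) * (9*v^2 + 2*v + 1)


(1) = -1.5744*g^5 - 19.6044*g^4 + 5.7957*g^3 + 2.2103*g^2 - 2.1642*g - 0.5368
(2) = d^5 + 9*d^4 - 27*d^3 - 329*d^2 + 66*d + 2520
(3) = 70*k^4 + 41*k^3 + 30*k^2 + 7*k + 2
(4) = 2*z^3 - 3*z^2 - 25*z/4 + 4
(5) = 45*v^3 + 55*v^2 + 15*v + 5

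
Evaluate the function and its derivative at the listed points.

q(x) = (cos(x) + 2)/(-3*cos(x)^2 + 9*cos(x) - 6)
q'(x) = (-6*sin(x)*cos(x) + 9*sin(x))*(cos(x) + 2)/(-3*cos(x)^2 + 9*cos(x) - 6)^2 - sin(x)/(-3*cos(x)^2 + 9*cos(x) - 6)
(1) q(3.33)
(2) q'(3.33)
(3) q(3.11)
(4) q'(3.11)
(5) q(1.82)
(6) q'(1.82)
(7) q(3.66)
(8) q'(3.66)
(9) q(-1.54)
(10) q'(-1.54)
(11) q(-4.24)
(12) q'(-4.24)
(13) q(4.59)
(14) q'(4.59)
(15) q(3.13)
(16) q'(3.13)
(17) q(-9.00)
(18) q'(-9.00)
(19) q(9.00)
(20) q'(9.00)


(1) = -0.06
(2) = -0.02
(3) = -0.06
(4) = 0.00
(5) = -0.21
(6) = 0.37
(7) = -0.07
(8) = -0.06
(9) = -0.35
(10) = -0.72
(11) = -0.14
(12) = 0.22
(13) = -0.26
(14) = -0.49
(15) = -0.06
(16) = 0.00
(17) = -0.07
(18) = -0.05
(19) = -0.07
(20) = 0.05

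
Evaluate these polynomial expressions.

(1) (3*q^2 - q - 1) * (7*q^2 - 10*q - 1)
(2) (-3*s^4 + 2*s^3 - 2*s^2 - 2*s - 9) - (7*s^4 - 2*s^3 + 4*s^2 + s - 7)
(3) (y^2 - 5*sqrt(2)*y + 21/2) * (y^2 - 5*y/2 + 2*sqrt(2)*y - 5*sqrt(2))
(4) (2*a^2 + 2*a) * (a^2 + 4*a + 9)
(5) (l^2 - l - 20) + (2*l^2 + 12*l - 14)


(1) = 21*q^4 - 37*q^3 + 11*q + 1
(2) = -10*s^4 + 4*s^3 - 6*s^2 - 3*s - 2
(3) = y^4 - 3*sqrt(2)*y^3 - 5*y^3/2 - 19*y^2/2 + 15*sqrt(2)*y^2/2 + 95*y/4 + 21*sqrt(2)*y - 105*sqrt(2)/2
(4) = 2*a^4 + 10*a^3 + 26*a^2 + 18*a
(5) = 3*l^2 + 11*l - 34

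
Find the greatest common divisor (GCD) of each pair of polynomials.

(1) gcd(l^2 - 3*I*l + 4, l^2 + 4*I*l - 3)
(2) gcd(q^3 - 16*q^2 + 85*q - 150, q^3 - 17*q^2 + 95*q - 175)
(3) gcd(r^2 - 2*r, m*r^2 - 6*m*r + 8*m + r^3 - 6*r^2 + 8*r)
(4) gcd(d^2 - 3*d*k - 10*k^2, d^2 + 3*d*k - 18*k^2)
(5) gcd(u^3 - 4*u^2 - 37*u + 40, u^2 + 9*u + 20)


(1) = l + I
(2) = gcd((q - 6)*(q - 5)^2, (q - 7)*(q - 5)^2) = q^2 - 10*q + 25
(3) = gcd(r*(r - 2), (m + r)*(r - 4)*(r - 2)) = r - 2
(4) = gcd((d - 5*k)*(d + 2*k), (d - 3*k)*(d + 6*k)) = 1
(5) = gcd((u - 8)*(u - 1)*(u + 5), (u + 4)*(u + 5)) = u + 5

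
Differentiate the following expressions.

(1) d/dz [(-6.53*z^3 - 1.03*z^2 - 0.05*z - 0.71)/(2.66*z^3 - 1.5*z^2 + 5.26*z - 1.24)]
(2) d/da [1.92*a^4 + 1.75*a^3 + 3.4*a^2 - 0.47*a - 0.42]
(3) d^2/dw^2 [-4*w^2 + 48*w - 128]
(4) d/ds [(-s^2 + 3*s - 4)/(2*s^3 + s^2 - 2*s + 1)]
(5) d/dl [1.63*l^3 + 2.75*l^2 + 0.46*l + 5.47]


(1) = (12.5348*z^4 - 68.4296*z^3 + 24.4646*z^2 + 0.4244*z + 3.7966)/(7.0756*z^6 - 7.98*z^5 + 30.2332*z^4 - 22.3768*z^3 + 31.3876*z^2 - 13.0448*z + 1.5376)
(2) = 7.68*a^3 + 5.25*a^2 + 6.8*a - 0.47
(3) = -8
(4) = (2*s^4 - 12*s^3 + 23*s^2 + 6*s - 5)/(4*s^6 + 4*s^5 - 7*s^4 + 6*s^2 - 4*s + 1)
(5) = 4.89*l^2 + 5.5*l + 0.46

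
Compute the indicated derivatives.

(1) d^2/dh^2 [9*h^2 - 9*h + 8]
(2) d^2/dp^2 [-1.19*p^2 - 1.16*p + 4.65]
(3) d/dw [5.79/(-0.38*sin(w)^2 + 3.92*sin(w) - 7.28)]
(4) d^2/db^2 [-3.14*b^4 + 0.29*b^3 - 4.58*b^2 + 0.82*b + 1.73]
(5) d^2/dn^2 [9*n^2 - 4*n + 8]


(1) = 18
(2) = -2.38000000000000
(3) = (4.4004*sin(w) - 22.6968)*cos(w)/(0.38*sin(w)^2 - 3.92*sin(w) + 7.28)^2
(4) = -37.68*b^2 + 1.74*b - 9.16
(5) = 18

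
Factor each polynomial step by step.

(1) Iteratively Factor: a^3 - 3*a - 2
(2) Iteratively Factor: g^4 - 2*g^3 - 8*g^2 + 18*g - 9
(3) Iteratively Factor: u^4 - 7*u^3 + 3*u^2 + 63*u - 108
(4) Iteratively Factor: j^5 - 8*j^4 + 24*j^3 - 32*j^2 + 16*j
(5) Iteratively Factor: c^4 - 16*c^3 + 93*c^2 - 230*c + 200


(1) = (a + 1)*(a^2 - a - 2) = (a + 1)^2*(a - 2)
(2) = (g - 1)*(g^3 - g^2 - 9*g + 9) = (g - 1)*(g + 3)*(g^2 - 4*g + 3) = (g - 1)^2*(g + 3)*(g - 3)
(3) = (u + 3)*(u^3 - 10*u^2 + 33*u - 36) = (u - 3)*(u + 3)*(u^2 - 7*u + 12) = (u - 4)*(u - 3)*(u + 3)*(u - 3)
(4) = (j)*(j^4 - 8*j^3 + 24*j^2 - 32*j + 16) = j*(j - 2)*(j^3 - 6*j^2 + 12*j - 8) = j*(j - 2)^2*(j^2 - 4*j + 4) = j*(j - 2)^3*(j - 2)
(5) = (c - 5)*(c^3 - 11*c^2 + 38*c - 40) = (c - 5)*(c - 2)*(c^2 - 9*c + 20) = (c - 5)*(c - 4)*(c - 2)*(c - 5)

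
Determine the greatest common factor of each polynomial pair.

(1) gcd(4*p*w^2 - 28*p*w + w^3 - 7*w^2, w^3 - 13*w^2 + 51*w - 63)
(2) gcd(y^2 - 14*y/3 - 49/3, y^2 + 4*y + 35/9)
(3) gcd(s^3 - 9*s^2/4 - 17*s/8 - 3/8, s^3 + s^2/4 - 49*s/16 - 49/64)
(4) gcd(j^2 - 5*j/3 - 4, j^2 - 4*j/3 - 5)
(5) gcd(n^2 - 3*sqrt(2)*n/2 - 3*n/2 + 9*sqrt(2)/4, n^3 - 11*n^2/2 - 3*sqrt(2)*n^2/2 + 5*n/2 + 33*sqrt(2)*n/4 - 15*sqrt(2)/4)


(1) = gcd(w*(4*p + w)*(w - 7), (w - 7)*(w - 3)^2) = w - 7
(2) = gcd((y - 7)*(y + 7/3), (y + 5/3)*(y + 7/3)) = y + 7/3
(3) = gcd((s - 3)*(s + 1/4)*(s + 1/2), (s - 7/4)*(s + 1/4)*(s + 7/4)) = s + 1/4
(4) = gcd((j - 3)*(j + 4/3), (j - 3)*(j + 5/3)) = j - 3
(5) = gcd((n - 3/2)*(n - 3*sqrt(2)/2), (n - 5)*(n - 1/2)*(n - 3*sqrt(2)/2)) = n - 3*sqrt(2)/2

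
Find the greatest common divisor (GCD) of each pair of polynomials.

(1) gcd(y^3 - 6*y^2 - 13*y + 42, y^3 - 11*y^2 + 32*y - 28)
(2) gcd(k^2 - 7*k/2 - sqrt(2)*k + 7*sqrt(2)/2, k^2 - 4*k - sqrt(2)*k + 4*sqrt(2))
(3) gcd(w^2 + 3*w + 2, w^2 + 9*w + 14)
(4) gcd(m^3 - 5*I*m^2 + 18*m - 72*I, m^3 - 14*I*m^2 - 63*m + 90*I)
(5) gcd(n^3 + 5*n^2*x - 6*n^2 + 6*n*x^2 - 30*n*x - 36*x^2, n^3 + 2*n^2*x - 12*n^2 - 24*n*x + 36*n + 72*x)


(1) = y^2 - 9*y + 14
(2) = k - sqrt(2)
(3) = gcd((w + 1)*(w + 2), (w + 2)*(w + 7)) = w + 2
(4) = m^2 - 9*I*m - 18
(5) = gcd((n - 6)*(n + 2*x)*(n + 3*x), (n - 6)^2*(n + 2*x)) = n^2 + 2*n*x - 6*n - 12*x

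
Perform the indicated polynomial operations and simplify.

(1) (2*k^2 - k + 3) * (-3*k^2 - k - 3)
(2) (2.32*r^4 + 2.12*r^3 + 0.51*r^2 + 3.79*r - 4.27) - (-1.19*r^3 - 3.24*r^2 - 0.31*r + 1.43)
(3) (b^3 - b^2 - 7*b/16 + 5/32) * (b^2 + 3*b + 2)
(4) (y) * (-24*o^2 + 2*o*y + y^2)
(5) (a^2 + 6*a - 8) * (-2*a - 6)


(1) = -6*k^4 + k^3 - 14*k^2 - 9
(2) = 2.32*r^4 + 3.31*r^3 + 3.75*r^2 + 4.1*r - 5.7
(3) = b^5 + 2*b^4 - 23*b^3/16 - 101*b^2/32 - 13*b/32 + 5/16
(4) = -24*o^2*y + 2*o*y^2 + y^3
(5) = -2*a^3 - 18*a^2 - 20*a + 48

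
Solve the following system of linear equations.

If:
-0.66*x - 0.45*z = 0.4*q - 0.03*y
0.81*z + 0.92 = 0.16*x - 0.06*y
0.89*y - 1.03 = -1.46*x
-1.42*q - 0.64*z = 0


Then:
q = 0.48
x = 0.46
y = 0.41
z = -1.08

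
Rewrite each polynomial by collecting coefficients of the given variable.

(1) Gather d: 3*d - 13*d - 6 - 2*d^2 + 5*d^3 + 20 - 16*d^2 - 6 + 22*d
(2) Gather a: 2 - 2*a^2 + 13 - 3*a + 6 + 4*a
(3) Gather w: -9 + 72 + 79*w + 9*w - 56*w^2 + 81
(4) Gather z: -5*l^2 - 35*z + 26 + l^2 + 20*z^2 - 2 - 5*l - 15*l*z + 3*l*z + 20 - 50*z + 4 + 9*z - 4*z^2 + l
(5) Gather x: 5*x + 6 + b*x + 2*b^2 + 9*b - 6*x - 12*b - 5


(1) = 5*d^3 - 18*d^2 + 12*d + 8
(2) = -2*a^2 + a + 21
(3) = -56*w^2 + 88*w + 144
(4) = -4*l^2 - 4*l + 16*z^2 + z*(-12*l - 76) + 48
(5) = 2*b^2 - 3*b + x*(b - 1) + 1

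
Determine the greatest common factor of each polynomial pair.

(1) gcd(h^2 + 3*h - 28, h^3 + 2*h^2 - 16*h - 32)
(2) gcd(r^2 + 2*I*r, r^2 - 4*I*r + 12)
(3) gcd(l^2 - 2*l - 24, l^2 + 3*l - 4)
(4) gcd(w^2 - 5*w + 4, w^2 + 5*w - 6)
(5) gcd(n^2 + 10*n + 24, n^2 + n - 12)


(1) = h - 4
(2) = gcd(r*(r + 2*I), (r - 6*I)*(r + 2*I)) = r + 2*I
(3) = gcd((l - 6)*(l + 4), (l - 1)*(l + 4)) = l + 4
(4) = gcd((w - 4)*(w - 1), (w - 1)*(w + 6)) = w - 1
(5) = gcd((n + 4)*(n + 6), (n - 3)*(n + 4)) = n + 4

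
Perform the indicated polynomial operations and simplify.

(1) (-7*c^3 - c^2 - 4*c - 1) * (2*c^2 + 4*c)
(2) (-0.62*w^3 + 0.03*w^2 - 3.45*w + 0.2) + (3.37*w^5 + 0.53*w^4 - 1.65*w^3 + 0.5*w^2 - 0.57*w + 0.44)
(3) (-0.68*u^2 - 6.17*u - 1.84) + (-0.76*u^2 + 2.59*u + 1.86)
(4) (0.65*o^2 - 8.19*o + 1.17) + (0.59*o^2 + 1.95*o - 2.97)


(1) = -14*c^5 - 30*c^4 - 12*c^3 - 18*c^2 - 4*c
(2) = 3.37*w^5 + 0.53*w^4 - 2.27*w^3 + 0.53*w^2 - 4.02*w + 0.64
(3) = -1.44*u^2 - 3.58*u + 0.02
(4) = 1.24*o^2 - 6.24*o - 1.8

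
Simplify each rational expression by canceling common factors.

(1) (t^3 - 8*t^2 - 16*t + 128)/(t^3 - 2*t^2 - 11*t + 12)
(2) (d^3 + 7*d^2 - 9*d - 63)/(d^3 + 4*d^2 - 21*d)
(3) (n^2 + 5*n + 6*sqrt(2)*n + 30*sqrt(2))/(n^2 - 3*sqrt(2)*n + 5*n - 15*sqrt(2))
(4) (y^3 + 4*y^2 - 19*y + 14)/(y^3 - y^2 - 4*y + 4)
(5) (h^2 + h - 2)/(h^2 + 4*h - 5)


(1) = (t^2 - 4*t - 32)/(t^2 + 2*t - 3)
(2) = (d + 3)/d
(3) = (n + 6*sqrt(2))/(n - 3*sqrt(2))
(4) = (y + 7)/(y + 2)
(5) = (h + 2)/(h + 5)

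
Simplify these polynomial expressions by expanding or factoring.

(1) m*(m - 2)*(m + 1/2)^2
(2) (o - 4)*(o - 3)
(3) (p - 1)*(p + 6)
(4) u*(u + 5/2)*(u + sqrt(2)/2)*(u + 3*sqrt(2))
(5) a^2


(1) = m^4 - m^3 - 7*m^2/4 - m/2
(2) = o^2 - 7*o + 12
(3) = p^2 + 5*p - 6
(4) = u^4 + 5*u^3/2 + 7*sqrt(2)*u^3/2 + 3*u^2 + 35*sqrt(2)*u^2/4 + 15*u/2
(5) = a^2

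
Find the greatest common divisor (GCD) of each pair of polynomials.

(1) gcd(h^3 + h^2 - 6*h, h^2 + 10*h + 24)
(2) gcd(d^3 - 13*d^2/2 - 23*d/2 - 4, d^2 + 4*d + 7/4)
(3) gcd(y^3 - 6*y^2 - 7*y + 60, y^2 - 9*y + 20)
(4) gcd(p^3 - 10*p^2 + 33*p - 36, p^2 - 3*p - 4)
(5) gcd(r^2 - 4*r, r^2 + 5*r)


(1) = gcd(h*(h - 2)*(h + 3), (h + 4)*(h + 6)) = 1
(2) = d + 1/2
(3) = gcd((y - 5)*(y - 4)*(y + 3), (y - 5)*(y - 4)) = y^2 - 9*y + 20
(4) = p - 4
(5) = r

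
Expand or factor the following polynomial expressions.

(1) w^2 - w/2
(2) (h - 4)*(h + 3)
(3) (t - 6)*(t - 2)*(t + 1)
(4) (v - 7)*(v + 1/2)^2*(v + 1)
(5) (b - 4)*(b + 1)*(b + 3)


(1) = w*(w - 1/2)
(2) = h^2 - h - 12
(3) = t^3 - 7*t^2 + 4*t + 12
(4) = v^4 - 5*v^3 - 51*v^2/4 - 17*v/2 - 7/4
(5) = b^3 - 13*b - 12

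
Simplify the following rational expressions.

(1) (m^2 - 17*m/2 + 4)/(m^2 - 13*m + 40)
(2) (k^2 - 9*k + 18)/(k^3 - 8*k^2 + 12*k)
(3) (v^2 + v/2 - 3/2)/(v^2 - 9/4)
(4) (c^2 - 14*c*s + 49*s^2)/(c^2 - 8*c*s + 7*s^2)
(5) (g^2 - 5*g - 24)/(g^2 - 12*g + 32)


(1) = (2*m - 1)/(2*m - 10)
(2) = (k - 3)/(k^2 - 2*k)
(3) = (2*v - 2)/(2*v - 3)
(4) = (-c + 7*s)/(-c + s)
(5) = (g + 3)/(g - 4)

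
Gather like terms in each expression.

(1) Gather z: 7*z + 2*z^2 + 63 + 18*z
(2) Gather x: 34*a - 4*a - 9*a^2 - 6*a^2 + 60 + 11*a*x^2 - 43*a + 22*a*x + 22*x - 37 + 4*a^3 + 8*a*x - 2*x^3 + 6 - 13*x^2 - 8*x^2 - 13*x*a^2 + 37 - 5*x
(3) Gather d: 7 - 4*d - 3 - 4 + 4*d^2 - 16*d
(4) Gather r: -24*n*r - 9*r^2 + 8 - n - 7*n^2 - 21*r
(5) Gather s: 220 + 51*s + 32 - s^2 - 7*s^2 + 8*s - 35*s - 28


(1) = 2*z^2 + 25*z + 63
(2) = 4*a^3 - 15*a^2 - 13*a - 2*x^3 + x^2*(11*a - 21) + x*(-13*a^2 + 30*a + 17) + 66
(3) = 4*d^2 - 20*d
(4) = -7*n^2 - n - 9*r^2 + r*(-24*n - 21) + 8
(5) = -8*s^2 + 24*s + 224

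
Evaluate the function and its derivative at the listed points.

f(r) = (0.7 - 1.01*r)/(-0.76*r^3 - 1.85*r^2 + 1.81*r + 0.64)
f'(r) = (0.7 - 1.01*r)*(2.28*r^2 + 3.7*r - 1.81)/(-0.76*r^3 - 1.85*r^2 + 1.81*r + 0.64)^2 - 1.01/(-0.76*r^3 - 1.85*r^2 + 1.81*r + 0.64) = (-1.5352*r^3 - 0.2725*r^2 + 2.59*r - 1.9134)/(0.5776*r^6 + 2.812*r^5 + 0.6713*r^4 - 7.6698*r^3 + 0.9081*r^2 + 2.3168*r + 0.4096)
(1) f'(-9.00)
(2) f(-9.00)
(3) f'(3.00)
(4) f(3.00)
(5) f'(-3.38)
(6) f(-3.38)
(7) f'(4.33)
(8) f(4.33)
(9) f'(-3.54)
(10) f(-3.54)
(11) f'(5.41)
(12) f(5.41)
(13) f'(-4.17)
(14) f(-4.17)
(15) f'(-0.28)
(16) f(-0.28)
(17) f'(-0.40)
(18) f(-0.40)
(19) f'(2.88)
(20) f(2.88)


(1) = 0.01
(2) = 0.03
(3) = -0.04
(4) = 0.07
(5) = 6.09
(6) = 1.50
(7) = -0.02
(8) = 0.04
(9) = 2.36
(10) = 0.90
(11) = -0.01
(12) = 0.03
(13) = 0.37
(14) = 0.31
(15) = -111947.93
(16) = 202.91
(17) = -26.36
(18) = -3.33
(19) = -0.04
(20) = 0.08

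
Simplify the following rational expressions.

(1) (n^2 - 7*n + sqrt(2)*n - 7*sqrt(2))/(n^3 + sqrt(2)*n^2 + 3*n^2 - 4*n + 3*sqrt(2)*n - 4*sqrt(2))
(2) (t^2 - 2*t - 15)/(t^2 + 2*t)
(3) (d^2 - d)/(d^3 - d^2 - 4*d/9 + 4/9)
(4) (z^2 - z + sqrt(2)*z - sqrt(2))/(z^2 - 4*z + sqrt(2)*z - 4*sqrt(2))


(1) = (n - 7)/(n^2 + 3*n - 4)
(2) = (t^2 - 2*t - 15)/(t^2 + 2*t)
(3) = 9*d/(9*d^2 - 4)
(4) = (z - 1)/(z - 4)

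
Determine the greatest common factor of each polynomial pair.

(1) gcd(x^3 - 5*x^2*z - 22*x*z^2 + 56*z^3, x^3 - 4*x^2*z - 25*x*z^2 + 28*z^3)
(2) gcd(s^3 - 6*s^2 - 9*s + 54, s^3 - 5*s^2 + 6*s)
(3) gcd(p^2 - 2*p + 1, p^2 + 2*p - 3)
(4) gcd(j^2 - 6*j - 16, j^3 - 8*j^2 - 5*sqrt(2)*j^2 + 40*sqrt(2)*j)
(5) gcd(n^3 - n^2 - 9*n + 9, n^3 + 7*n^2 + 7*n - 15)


(1) = gcd((x - 7*z)*(x - 2*z)*(x + 4*z), (x - 7*z)*(x - z)*(x + 4*z)) = x^2 - 3*x*z - 28*z^2
(2) = gcd((s - 6)*(s - 3)*(s + 3), s*(s - 3)*(s - 2)) = s - 3
(3) = gcd((p - 1)^2, (p - 1)*(p + 3)) = p - 1
(4) = j - 8
(5) = n^2 + 2*n - 3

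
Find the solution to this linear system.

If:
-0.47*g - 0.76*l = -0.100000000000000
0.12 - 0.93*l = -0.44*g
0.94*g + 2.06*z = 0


Then:
g = 0.00
l = 0.13
z = -0.00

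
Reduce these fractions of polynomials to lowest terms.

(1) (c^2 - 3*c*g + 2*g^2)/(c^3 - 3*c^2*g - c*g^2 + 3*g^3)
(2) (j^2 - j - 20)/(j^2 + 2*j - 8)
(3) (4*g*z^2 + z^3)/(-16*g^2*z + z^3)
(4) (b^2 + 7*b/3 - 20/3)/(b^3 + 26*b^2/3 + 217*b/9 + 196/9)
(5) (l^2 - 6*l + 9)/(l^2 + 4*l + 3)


(1) = (c - 2*g)/(c^2 - 2*c*g - 3*g^2)
(2) = (j - 5)/(j - 2)
(3) = z/(-4*g + z)
(4) = (9*b - 15)/(9*b^2 + 42*b + 49)
(5) = (l^2 - 6*l + 9)/(l^2 + 4*l + 3)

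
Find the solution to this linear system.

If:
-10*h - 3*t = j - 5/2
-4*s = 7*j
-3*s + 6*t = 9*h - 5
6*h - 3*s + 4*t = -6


Then:
h = 106/1077
j = -2368/1077
s = 4144/1077
t = 889/718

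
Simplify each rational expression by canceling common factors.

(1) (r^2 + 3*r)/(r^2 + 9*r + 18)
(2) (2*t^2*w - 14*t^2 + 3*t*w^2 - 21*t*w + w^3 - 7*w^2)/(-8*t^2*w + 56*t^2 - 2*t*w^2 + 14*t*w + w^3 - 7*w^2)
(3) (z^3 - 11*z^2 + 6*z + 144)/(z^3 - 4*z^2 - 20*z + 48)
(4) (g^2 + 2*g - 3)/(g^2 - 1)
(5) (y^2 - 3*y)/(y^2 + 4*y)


(1) = r/(r + 6)
(2) = (-t - w)/(4*t - w)
(3) = (z^2 - 5*z - 24)/(z^2 + 2*z - 8)
(4) = (g + 3)/(g + 1)
(5) = (y - 3)/(y + 4)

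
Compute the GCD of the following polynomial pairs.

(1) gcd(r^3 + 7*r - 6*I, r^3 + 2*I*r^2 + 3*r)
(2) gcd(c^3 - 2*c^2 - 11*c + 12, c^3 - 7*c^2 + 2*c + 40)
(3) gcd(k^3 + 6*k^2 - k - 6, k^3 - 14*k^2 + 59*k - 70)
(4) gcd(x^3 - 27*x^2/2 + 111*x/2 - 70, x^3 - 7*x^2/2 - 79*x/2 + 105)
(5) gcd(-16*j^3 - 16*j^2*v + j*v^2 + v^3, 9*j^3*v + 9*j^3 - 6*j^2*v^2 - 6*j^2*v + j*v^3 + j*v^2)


(1) = r^2 + 2*I*r + 3
(2) = c - 4
(3) = 1
(4) = gcd((x - 7)*(x - 4)*(x - 5/2), (x - 7)*(x - 5/2)*(x + 6)) = x^2 - 19*x/2 + 35/2
(5) = 1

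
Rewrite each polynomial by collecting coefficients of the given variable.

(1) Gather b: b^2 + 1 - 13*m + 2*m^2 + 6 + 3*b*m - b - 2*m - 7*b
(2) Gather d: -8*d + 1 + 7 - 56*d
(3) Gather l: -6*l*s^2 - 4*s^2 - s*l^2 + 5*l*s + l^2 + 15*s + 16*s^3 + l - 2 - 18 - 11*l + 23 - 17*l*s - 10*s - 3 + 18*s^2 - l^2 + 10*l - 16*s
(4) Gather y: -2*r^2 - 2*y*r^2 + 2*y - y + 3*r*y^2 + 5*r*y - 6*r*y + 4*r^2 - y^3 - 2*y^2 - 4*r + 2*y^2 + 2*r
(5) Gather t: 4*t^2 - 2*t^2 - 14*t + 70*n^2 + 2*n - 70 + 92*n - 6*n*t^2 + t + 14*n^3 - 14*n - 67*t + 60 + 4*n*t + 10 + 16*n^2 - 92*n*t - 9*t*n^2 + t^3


(1) = b^2 + b*(3*m - 8) + 2*m^2 - 15*m + 7
(2) = 8 - 64*d
(3) = -l^2*s + l*(-6*s^2 - 12*s) + 16*s^3 + 14*s^2 - 11*s
(4) = 2*r^2 + 3*r*y^2 - 2*r - y^3 + y*(-2*r^2 - r + 1)
(5) = 14*n^3 + 86*n^2 + 80*n + t^3 + t^2*(2 - 6*n) + t*(-9*n^2 - 88*n - 80)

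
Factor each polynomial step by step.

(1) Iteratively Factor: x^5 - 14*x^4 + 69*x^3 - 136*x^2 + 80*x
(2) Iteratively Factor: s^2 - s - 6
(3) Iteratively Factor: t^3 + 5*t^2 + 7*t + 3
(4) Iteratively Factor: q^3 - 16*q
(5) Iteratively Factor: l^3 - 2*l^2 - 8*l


(1) = (x - 5)*(x^4 - 9*x^3 + 24*x^2 - 16*x) = (x - 5)*(x - 1)*(x^3 - 8*x^2 + 16*x) = (x - 5)*(x - 4)*(x - 1)*(x^2 - 4*x) = x*(x - 5)*(x - 4)*(x - 1)*(x - 4)
(2) = (s - 3)*(s + 2)
(3) = (t + 3)*(t^2 + 2*t + 1) = (t + 1)*(t + 3)*(t + 1)
(4) = (q - 4)*(q^2 + 4*q) = q*(q - 4)*(q + 4)
(5) = (l + 2)*(l^2 - 4*l) = (l - 4)*(l + 2)*(l)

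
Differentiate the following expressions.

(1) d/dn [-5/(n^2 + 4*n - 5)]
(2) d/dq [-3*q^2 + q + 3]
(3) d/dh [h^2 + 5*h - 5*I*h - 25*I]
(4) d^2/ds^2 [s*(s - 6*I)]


(1) = 10*(n + 2)/(n^2 + 4*n - 5)^2
(2) = 1 - 6*q
(3) = 2*h + 5 - 5*I
(4) = 2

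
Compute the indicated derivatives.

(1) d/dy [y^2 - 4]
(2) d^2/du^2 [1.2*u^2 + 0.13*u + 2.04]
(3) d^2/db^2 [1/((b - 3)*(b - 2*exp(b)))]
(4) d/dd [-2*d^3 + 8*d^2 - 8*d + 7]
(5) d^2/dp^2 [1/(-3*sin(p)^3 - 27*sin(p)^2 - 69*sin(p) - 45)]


(1) = 2*y
(2) = 2.40000000000000
(3) = 2*((1 - 2*exp(b))*(b - 3)*(b - 2*exp(b)) + (b - 3)^2*(b - 2*exp(b))*exp(b) + (b - 3)^2*(2*exp(b) - 1)^2 + (b - 2*exp(b))^2)/((b - 3)^3*(b - 2*exp(b))^3)
(4) = -6*d^2 + 16*d - 8
(5) = (9*sin(p)^5 + 90*sin(p)^4 + 268*sin(p)^3 + 74*sin(p)^2 - 709*sin(p) - 788)/(3*(sin(p) + 1)^2*(sin(p) + 3)^3*(sin(p) + 5)^3)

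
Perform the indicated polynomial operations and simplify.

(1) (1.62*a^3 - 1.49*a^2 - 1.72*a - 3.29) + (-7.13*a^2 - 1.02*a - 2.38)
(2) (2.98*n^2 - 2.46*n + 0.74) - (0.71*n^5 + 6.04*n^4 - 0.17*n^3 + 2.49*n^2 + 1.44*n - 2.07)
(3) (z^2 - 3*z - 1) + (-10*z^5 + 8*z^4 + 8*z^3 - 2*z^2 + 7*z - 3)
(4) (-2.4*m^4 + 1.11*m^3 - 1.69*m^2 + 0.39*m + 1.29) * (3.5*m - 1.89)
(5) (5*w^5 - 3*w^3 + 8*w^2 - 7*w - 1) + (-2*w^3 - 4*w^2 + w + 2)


(1) = 1.62*a^3 - 8.62*a^2 - 2.74*a - 5.67
(2) = -0.71*n^5 - 6.04*n^4 + 0.17*n^3 + 0.49*n^2 - 3.9*n + 2.81
(3) = -10*z^5 + 8*z^4 + 8*z^3 - z^2 + 4*z - 4
(4) = -8.4*m^5 + 8.421*m^4 - 8.0129*m^3 + 4.5591*m^2 + 3.7779*m - 2.4381
(5) = 5*w^5 - 5*w^3 + 4*w^2 - 6*w + 1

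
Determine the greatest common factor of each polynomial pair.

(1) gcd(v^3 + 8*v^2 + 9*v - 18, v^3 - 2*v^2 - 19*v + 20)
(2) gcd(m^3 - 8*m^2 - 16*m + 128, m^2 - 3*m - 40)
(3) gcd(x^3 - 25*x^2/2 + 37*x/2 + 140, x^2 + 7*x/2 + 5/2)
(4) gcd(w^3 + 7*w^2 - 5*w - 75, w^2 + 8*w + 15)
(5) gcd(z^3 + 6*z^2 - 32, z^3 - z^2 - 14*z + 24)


(1) = gcd((v - 1)*(v + 3)*(v + 6), (v - 5)*(v - 1)*(v + 4)) = v - 1
(2) = gcd((m - 8)*(m - 4)*(m + 4), (m - 8)*(m + 5)) = m - 8
(3) = x + 5/2
(4) = w + 5
(5) = gcd((z - 2)*(z + 4)^2, (z - 3)*(z - 2)*(z + 4)) = z^2 + 2*z - 8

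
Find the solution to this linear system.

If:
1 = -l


Then:
l = -1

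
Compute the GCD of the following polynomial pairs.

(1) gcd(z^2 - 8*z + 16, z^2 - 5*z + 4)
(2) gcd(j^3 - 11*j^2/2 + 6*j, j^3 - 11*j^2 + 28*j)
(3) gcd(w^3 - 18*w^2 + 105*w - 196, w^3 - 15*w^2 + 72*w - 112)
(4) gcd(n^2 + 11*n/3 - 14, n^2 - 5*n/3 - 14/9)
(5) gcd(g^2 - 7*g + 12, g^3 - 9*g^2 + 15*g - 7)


(1) = z - 4
(2) = j^2 - 4*j
(3) = gcd((w - 7)^2*(w - 4), (w - 7)*(w - 4)^2) = w^2 - 11*w + 28
(4) = gcd((n - 7/3)*(n + 6), (n - 7/3)*(n + 2/3)) = n - 7/3
(5) = gcd((g - 4)*(g - 3), (g - 7)*(g - 1)^2) = 1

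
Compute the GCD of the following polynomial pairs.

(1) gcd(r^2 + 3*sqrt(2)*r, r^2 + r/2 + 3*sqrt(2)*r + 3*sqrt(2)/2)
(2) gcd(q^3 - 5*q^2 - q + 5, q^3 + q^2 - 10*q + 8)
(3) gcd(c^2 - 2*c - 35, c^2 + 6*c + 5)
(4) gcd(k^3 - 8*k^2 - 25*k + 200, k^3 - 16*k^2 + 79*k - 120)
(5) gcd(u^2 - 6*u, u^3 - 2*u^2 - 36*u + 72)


(1) = r + 3*sqrt(2)
(2) = q - 1
(3) = gcd((c - 7)*(c + 5), (c + 1)*(c + 5)) = c + 5
(4) = gcd((k - 8)*(k - 5)*(k + 5), (k - 8)*(k - 5)*(k - 3)) = k^2 - 13*k + 40
(5) = gcd(u*(u - 6), (u - 6)*(u - 2)*(u + 6)) = u - 6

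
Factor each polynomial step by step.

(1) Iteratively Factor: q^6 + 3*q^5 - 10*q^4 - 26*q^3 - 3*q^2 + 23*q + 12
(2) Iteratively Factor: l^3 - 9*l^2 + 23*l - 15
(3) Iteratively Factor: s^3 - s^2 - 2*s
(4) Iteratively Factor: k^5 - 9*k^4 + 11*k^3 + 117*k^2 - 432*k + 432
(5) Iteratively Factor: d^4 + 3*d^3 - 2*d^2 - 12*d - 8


(1) = (q - 3)*(q^5 + 6*q^4 + 8*q^3 - 2*q^2 - 9*q - 4) = (q - 3)*(q + 4)*(q^4 + 2*q^3 - 2*q - 1) = (q - 3)*(q + 1)*(q + 4)*(q^3 + q^2 - q - 1) = (q - 3)*(q + 1)^2*(q + 4)*(q^2 - 1) = (q - 3)*(q - 1)*(q + 1)^2*(q + 4)*(q + 1)
(2) = (l - 5)*(l^2 - 4*l + 3) = (l - 5)*(l - 3)*(l - 1)
(3) = (s)*(s^2 - s - 2) = s*(s + 1)*(s - 2)
(4) = (k + 4)*(k^4 - 13*k^3 + 63*k^2 - 135*k + 108) = (k - 3)*(k + 4)*(k^3 - 10*k^2 + 33*k - 36) = (k - 3)^2*(k + 4)*(k^2 - 7*k + 12) = (k - 3)^3*(k + 4)*(k - 4)
(5) = (d + 1)*(d^3 + 2*d^2 - 4*d - 8) = (d + 1)*(d + 2)*(d^2 - 4) = (d + 1)*(d + 2)^2*(d - 2)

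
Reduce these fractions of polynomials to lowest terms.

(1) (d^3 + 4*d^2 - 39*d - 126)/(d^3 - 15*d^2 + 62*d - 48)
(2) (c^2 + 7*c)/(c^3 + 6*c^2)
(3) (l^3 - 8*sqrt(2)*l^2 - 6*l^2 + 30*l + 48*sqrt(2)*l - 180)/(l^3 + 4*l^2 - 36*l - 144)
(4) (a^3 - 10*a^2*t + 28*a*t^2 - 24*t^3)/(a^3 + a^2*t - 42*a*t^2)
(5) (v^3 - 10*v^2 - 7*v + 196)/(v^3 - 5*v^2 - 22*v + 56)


(1) = (d^2 + 10*d + 21)/(d^2 - 9*d + 8)
(2) = (c + 7)/(c^2 + 6*c)
(3) = (l^2 - 8*sqrt(2)*l + 30)/(l^2 + 10*l + 24)
(4) = (a^2 - 4*a*t + 4*t^2)/(a^2 + 7*a*t)
(5) = (v - 7)/(v - 2)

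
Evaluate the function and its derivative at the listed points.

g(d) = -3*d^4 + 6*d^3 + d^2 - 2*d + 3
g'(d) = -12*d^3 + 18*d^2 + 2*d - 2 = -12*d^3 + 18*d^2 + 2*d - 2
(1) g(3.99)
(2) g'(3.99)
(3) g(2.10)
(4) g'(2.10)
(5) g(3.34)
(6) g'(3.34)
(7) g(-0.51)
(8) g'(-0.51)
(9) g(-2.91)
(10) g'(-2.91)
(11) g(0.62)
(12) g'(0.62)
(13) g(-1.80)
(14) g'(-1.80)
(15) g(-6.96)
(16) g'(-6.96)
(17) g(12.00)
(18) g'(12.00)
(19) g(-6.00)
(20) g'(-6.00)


(1) = -368.28
(2) = -469.71
(3) = 0.43
(4) = -29.55
(5) = -142.31
(6) = -241.64
(7) = 3.28
(8) = 3.25
(9) = -345.69
(10) = 440.31
(11) = 3.13
(12) = 3.30
(13) = -56.64
(14) = 122.70
(15) = -8997.33
(16) = 4901.87
(17) = -51717.00
(18) = -18122.00
(19) = -5133.00
(20) = 3226.00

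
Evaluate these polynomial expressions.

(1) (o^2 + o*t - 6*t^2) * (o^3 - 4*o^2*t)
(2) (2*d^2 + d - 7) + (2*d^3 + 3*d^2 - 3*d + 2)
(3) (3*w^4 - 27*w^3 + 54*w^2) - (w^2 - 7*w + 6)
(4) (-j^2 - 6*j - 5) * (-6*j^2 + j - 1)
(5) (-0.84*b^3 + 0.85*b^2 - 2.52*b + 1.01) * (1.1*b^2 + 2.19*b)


(1) = o^5 - 3*o^4*t - 10*o^3*t^2 + 24*o^2*t^3
(2) = 2*d^3 + 5*d^2 - 2*d - 5
(3) = 3*w^4 - 27*w^3 + 53*w^2 + 7*w - 6
(4) = 6*j^4 + 35*j^3 + 25*j^2 + j + 5
(5) = -0.924*b^5 - 0.9046*b^4 - 0.9105*b^3 - 4.4078*b^2 + 2.2119*b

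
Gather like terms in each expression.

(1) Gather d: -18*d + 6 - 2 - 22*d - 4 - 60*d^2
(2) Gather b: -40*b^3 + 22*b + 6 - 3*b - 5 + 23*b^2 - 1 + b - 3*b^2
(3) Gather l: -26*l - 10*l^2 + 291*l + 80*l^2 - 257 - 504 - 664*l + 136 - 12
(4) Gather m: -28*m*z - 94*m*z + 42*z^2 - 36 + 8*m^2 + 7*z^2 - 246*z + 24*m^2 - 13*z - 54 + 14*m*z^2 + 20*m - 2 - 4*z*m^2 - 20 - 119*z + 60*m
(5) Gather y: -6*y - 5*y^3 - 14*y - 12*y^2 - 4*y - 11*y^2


(1) = -60*d^2 - 40*d
(2) = -40*b^3 + 20*b^2 + 20*b
(3) = 70*l^2 - 399*l - 637
(4) = m^2*(32 - 4*z) + m*(14*z^2 - 122*z + 80) + 49*z^2 - 378*z - 112
(5) = -5*y^3 - 23*y^2 - 24*y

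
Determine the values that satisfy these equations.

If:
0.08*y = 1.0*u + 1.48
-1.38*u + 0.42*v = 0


Then:
u = 0.08*y - 1.48
v = 0.262857142857143*y - 4.86285714285714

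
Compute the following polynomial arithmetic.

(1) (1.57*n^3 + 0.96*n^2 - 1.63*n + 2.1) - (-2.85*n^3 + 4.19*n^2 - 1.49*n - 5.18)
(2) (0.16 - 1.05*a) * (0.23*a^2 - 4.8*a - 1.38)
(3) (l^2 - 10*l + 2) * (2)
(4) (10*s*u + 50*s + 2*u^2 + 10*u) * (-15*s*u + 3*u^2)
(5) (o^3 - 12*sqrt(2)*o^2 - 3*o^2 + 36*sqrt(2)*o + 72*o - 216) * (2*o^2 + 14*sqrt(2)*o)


(1) = 4.42*n^3 - 3.23*n^2 - 0.14*n + 7.28
(2) = -0.2415*a^3 + 5.0768*a^2 + 0.681*a - 0.2208
(3) = 2*l^2 - 20*l + 4
(4) = -150*s^2*u^2 - 750*s^2*u + 6*u^4 + 30*u^3
(5) = 2*o^5 - 10*sqrt(2)*o^4 - 6*o^4 - 192*o^3 + 30*sqrt(2)*o^3 + 576*o^2 + 1008*sqrt(2)*o^2 - 3024*sqrt(2)*o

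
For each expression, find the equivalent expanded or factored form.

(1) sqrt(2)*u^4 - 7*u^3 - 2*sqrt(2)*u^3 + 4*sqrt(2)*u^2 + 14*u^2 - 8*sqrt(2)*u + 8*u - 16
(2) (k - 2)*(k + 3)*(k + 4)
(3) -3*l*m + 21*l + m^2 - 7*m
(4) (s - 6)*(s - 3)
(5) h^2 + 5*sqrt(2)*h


(1) = (u - 2)*(u - 2*sqrt(2))^2*(sqrt(2)*u + 1)
(2) = k^3 + 5*k^2 - 2*k - 24
(3) = (-3*l + m)*(m - 7)
(4) = s^2 - 9*s + 18
(5) = h*(h + 5*sqrt(2))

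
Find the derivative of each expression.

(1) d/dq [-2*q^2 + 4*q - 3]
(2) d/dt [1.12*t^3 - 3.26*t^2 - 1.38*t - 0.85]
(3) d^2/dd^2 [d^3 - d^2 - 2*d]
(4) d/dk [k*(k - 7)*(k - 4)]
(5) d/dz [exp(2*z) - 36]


(1) = 4 - 4*q
(2) = 3.36*t^2 - 6.52*t - 1.38
(3) = 6*d - 2
(4) = 3*k^2 - 22*k + 28
(5) = 2*exp(2*z)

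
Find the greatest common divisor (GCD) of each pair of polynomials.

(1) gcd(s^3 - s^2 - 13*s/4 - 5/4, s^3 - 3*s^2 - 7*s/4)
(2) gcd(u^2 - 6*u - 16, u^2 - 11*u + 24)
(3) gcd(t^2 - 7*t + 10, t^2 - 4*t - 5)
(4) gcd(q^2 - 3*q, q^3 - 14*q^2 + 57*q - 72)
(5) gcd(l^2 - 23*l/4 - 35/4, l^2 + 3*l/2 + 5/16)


(1) = gcd((s - 5/2)*(s + 1/2)*(s + 1), s*(s - 7/2)*(s + 1/2)) = s + 1/2
(2) = u - 8
(3) = gcd((t - 5)*(t - 2), (t - 5)*(t + 1)) = t - 5
(4) = q - 3
(5) = l + 5/4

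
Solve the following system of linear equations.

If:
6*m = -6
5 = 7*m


Then:
No Solution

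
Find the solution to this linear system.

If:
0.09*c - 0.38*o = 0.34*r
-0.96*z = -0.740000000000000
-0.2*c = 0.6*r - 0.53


Then:
c = 2.65 - 3.0*r
o = 0.627631578947368 - 1.60526315789474*r
z = 0.77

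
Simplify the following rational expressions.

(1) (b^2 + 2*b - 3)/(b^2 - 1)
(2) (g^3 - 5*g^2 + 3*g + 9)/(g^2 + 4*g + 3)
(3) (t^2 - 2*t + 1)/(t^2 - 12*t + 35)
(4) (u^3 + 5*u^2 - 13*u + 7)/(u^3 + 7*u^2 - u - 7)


(1) = (b + 3)/(b + 1)
(2) = (g^2 - 6*g + 9)/(g + 3)
(3) = (t^2 - 2*t + 1)/(t^2 - 12*t + 35)
(4) = (u - 1)/(u + 1)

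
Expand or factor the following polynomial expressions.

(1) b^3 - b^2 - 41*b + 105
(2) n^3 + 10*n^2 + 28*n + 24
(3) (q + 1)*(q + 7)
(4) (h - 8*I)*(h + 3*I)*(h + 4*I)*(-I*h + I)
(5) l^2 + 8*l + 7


(1) = (b - 5)*(b - 3)*(b + 7)
(2) = (n + 2)^2*(n + 6)
(3) = q^2 + 8*q + 7
(4) = -I*h^4 - h^3 + I*h^3 + h^2 - 44*I*h^2 + 96*h + 44*I*h - 96
(5) = (l + 1)*(l + 7)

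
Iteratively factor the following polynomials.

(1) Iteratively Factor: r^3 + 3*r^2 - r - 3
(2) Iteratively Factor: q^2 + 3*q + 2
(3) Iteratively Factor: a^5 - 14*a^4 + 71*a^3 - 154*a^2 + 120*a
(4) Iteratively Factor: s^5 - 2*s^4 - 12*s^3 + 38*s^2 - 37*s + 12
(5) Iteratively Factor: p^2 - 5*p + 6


(1) = (r + 3)*(r^2 - 1) = (r - 1)*(r + 3)*(r + 1)
(2) = (q + 2)*(q + 1)
(3) = (a - 2)*(a^4 - 12*a^3 + 47*a^2 - 60*a) = (a - 4)*(a - 2)*(a^3 - 8*a^2 + 15*a) = (a - 4)*(a - 3)*(a - 2)*(a^2 - 5*a) = a*(a - 4)*(a - 3)*(a - 2)*(a - 5)
(4) = (s - 1)*(s^4 - s^3 - 13*s^2 + 25*s - 12) = (s - 1)*(s + 4)*(s^3 - 5*s^2 + 7*s - 3) = (s - 1)^2*(s + 4)*(s^2 - 4*s + 3) = (s - 3)*(s - 1)^2*(s + 4)*(s - 1)
(5) = (p - 3)*(p - 2)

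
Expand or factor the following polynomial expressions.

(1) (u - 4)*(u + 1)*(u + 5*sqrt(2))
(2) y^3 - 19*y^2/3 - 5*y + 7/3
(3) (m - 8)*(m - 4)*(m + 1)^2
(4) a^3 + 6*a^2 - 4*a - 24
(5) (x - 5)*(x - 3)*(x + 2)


(1) = u^3 - 3*u^2 + 5*sqrt(2)*u^2 - 15*sqrt(2)*u - 4*u - 20*sqrt(2)
(2) = (y - 7)*(y - 1/3)*(y + 1)
(3) = m^4 - 10*m^3 + 9*m^2 + 52*m + 32
(4) = (a - 2)*(a + 2)*(a + 6)
(5) = x^3 - 6*x^2 - x + 30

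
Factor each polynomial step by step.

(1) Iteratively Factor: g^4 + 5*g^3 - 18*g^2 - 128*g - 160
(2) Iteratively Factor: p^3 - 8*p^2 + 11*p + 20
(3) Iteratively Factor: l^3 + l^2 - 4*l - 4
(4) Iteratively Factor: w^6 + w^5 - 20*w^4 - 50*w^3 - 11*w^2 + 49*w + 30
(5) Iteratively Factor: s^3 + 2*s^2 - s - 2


(1) = (g + 4)*(g^3 + g^2 - 22*g - 40) = (g - 5)*(g + 4)*(g^2 + 6*g + 8) = (g - 5)*(g + 4)^2*(g + 2)
(2) = (p - 5)*(p^2 - 3*p - 4) = (p - 5)*(p + 1)*(p - 4)
(3) = (l - 2)*(l^2 + 3*l + 2) = (l - 2)*(l + 1)*(l + 2)
(4) = (w + 1)*(w^5 - 20*w^3 - 30*w^2 + 19*w + 30) = (w - 5)*(w + 1)*(w^4 + 5*w^3 + 5*w^2 - 5*w - 6) = (w - 5)*(w + 1)*(w + 2)*(w^3 + 3*w^2 - w - 3) = (w - 5)*(w - 1)*(w + 1)*(w + 2)*(w^2 + 4*w + 3) = (w - 5)*(w - 1)*(w + 1)^2*(w + 2)*(w + 3)
(5) = (s - 1)*(s^2 + 3*s + 2) = (s - 1)*(s + 1)*(s + 2)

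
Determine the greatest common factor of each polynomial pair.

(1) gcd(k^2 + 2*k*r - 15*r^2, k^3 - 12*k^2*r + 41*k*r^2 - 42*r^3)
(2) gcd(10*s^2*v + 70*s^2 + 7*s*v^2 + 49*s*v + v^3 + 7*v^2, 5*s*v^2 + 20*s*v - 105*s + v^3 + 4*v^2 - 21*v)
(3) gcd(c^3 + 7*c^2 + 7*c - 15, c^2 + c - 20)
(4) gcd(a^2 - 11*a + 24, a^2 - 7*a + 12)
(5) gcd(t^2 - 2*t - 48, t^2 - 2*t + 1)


(1) = gcd((k - 3*r)*(k + 5*r), (k - 7*r)*(k - 3*r)*(k - 2*r)) = -k + 3*r
(2) = 5*s*v + 35*s + v^2 + 7*v
(3) = gcd((c - 1)*(c + 3)*(c + 5), (c - 4)*(c + 5)) = c + 5
(4) = gcd((a - 8)*(a - 3), (a - 4)*(a - 3)) = a - 3
(5) = gcd((t - 8)*(t + 6), (t - 1)^2) = 1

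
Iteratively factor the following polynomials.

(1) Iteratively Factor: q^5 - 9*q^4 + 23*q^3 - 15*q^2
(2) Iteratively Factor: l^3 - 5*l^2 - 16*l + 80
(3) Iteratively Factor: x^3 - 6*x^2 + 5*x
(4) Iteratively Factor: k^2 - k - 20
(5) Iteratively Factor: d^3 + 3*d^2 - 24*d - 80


(1) = (q - 3)*(q^4 - 6*q^3 + 5*q^2) = (q - 5)*(q - 3)*(q^3 - q^2) = q*(q - 5)*(q - 3)*(q^2 - q) = q*(q - 5)*(q - 3)*(q - 1)*(q)
(2) = (l + 4)*(l^2 - 9*l + 20) = (l - 4)*(l + 4)*(l - 5)
(3) = (x)*(x^2 - 6*x + 5) = x*(x - 5)*(x - 1)
(4) = (k + 4)*(k - 5)
(5) = (d + 4)*(d^2 - d - 20) = (d - 5)*(d + 4)*(d + 4)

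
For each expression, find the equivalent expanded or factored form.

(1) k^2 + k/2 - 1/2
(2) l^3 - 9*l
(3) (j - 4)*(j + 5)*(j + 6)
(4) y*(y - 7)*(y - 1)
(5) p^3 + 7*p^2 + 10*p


(1) = (k - 1/2)*(k + 1)
(2) = l*(l - 3)*(l + 3)
(3) = j^3 + 7*j^2 - 14*j - 120
(4) = y^3 - 8*y^2 + 7*y
(5) = p*(p + 2)*(p + 5)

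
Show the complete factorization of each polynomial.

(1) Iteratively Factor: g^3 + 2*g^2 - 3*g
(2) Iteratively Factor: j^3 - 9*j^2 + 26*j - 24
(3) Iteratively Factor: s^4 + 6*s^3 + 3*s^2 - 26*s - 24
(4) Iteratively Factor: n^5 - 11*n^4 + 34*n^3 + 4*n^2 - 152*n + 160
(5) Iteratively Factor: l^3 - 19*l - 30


(1) = (g + 3)*(g^2 - g) = (g - 1)*(g + 3)*(g)
(2) = (j - 2)*(j^2 - 7*j + 12) = (j - 4)*(j - 2)*(j - 3)
(3) = (s + 1)*(s^3 + 5*s^2 - 2*s - 24) = (s + 1)*(s + 4)*(s^2 + s - 6) = (s - 2)*(s + 1)*(s + 4)*(s + 3)
(4) = (n - 2)*(n^4 - 9*n^3 + 16*n^2 + 36*n - 80) = (n - 2)^2*(n^3 - 7*n^2 + 2*n + 40) = (n - 2)^2*(n + 2)*(n^2 - 9*n + 20) = (n - 4)*(n - 2)^2*(n + 2)*(n - 5)
(5) = (l + 2)*(l^2 - 2*l - 15) = (l + 2)*(l + 3)*(l - 5)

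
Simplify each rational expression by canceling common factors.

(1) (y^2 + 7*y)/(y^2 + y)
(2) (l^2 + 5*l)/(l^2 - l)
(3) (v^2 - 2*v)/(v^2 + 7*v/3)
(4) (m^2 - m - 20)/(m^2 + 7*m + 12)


(1) = (y + 7)/(y + 1)
(2) = (l + 5)/(l - 1)
(3) = (3*v - 6)/(3*v + 7)
(4) = (m - 5)/(m + 3)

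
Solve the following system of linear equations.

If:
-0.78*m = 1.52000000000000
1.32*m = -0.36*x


Then:
m = -1.95
x = 7.15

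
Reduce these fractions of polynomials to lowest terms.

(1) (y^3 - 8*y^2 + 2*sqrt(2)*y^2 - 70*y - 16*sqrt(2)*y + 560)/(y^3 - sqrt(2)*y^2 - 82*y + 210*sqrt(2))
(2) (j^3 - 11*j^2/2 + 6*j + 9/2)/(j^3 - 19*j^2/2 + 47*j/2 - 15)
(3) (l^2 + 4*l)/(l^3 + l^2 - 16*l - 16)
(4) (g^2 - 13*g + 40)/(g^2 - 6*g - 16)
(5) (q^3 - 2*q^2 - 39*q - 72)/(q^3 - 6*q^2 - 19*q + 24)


(1) = (y - 8)/(y - 3*sqrt(2))
(2) = (2*j^3 - 11*j^2 + 12*j + 9)/(2*j^3 - 19*j^2 + 47*j - 30)
(3) = l/(l^2 - 3*l - 4)
(4) = (g - 5)/(g + 2)
(5) = (q + 3)/(q - 1)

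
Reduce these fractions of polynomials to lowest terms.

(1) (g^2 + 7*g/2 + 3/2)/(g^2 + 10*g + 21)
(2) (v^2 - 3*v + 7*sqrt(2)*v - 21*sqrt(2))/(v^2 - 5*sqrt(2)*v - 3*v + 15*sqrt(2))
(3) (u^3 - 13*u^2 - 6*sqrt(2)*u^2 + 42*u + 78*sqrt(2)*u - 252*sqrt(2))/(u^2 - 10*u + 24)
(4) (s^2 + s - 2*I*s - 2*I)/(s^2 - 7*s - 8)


(1) = (2*g + 1)/(2*g + 14)
(2) = (v + 7*sqrt(2))/(v - 5*sqrt(2))
(3) = (u^2 + u*(-6*sqrt(2) - 7) + 42*sqrt(2))/(u - 4)
(4) = (s - 2*I)/(s - 8)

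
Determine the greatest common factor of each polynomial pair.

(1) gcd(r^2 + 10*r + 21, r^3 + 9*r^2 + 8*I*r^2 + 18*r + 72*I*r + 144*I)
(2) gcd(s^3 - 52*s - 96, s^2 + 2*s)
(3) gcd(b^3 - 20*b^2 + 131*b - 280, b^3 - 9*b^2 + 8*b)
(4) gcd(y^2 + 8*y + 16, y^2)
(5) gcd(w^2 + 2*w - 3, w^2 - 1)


(1) = gcd((r + 3)*(r + 7), (r + 3)*(r + 6)*(r + 8*I)) = r + 3
(2) = gcd((s - 8)*(s + 2)*(s + 6), s*(s + 2)) = s + 2
(3) = gcd((b - 8)*(b - 7)*(b - 5), b*(b - 8)*(b - 1)) = b - 8
(4) = gcd((y + 4)^2, y^2) = 1
(5) = gcd((w - 1)*(w + 3), (w - 1)*(w + 1)) = w - 1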